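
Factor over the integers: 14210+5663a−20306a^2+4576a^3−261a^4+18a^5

By the rational root theorem, a = 5 is a root, so (a−5) is a factor; dividing leaves 18a^4−171a^3+3721a^2−1701a−2842.
Continuing, a = 7/6 is a root, giving the factor (6a−7) and quotient 3a^3−25a^2+591a+406.
Next, a = −2/3 is a root, so (3a+2) divides it; the quotient is a^2−9a+203.
The quadratic a^2−9a+203 has discriminant −731 < 0 and is irreducible over ℤ.

(3a+2)(6a−7)(a−5)(a^2−9a+203)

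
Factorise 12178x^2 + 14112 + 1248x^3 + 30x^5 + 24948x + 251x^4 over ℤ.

Trying the rational-root candidates, x = −8 is a root, so (x + 8) divides it; the quotient is 30x^4 + 11x^3 + 1160x^2 + 2898x + 1764.
Then x = −6/5 is a root, so (5x + 6) is a factor; dividing leaves 6x^3 − 5x^2 + 238x + 294.
Continuing, x = −7/6 is a root, giving the factor (6x + 7) and quotient x^2 − 2x + 42.
The quadratic x^2 − 2x + 42 has discriminant −164 < 0 and is irreducible over ℤ.

(5x + 6)(6x + 7)(x + 8)(x^2 − 2x + 42)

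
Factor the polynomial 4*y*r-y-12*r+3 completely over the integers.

(4*r-1)*(y-3)

Group as (4*y*r-y) + (-12*r+3) = y*(4*r-1) - 3*(4*r-1).
Both groups share the factor (4*r-1).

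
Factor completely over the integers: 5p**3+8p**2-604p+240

Trying the rational-root candidates, p = 2/5 is a root, so (5p-2) divides it; the quotient is p**2+2p-120.
The remaining quadratic factors as (p-10)(p+12).

(5p-2)(p+12)(p-10)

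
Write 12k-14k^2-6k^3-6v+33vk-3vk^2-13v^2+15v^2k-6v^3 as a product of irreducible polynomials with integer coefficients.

-(v-2k)(3v-3k+2)(2v+k+3)

Group: 3v(-2v^2+3vk-3v+2k^2+6k) + (-3k+2)(-2v^2+3vk-3v+2k^2+6k); both groups contain (-2v^2+3vk-3v+2k^2+6k), so (3v-3k+2) is a factor with cofactor -2v^2+3vk-3v+2k^2+6k.
The cofactor groups again: -2v^2+3vk-3v+2k^2+6k = -2v(v-2k) + (-k-3)(v-2k); both groups contain (v-2k), giving -(2v+k+3)(v-2k).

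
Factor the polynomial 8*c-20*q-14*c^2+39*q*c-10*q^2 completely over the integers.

-(5*q-2*c)*(2*q-7*c+4)

Group: -5*q*(2*q-7*c+4) + 2*c*(2*q-7*c+4); both groups contain (2*q-7*c+4).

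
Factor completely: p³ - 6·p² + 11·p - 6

Testing divisors of the constant over divisors of the leading coefficient, p = 1 is a root, so (p - 1) divides it; the quotient is p² - 5·p + 6.
The remaining quadratic factors as (p - 2)(p - 3).

(p - 1)·(p - 2)·(p - 3)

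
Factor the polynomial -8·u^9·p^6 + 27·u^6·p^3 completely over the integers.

-p^3·u^6·(2·u·p - 3)·(4·u^2·p^2 + 6·u·p + 9)

Every term has a factor of u^6·p^3; factoring it out leaves -8·u^3·p^3 + 27.
Recognize a difference of cubes with the parts 3 and 2·u·p.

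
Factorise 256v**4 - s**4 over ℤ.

(4v)⁴ − (s)⁴ = ((4v)² − (s)²)((4v)² + (s)²); the first factor splits again, the second (16v**2 + s**2) is irreducible.

(4v - s)(4v + s)(16v**2 + s**2)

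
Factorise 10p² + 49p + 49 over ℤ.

(2p + 7)(5p + 7)

Need a pair with product 10·49 = 490 and sum 49: that's 14 and 35.
Split the middle term: 10p² + 14p + 35p + 49 = 2p(5p + 7) + 7(5p + 7).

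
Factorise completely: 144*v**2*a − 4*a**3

Factor out 4*a, leaving 36*v**2 − a**2, which is a difference of two squares.

4*a*(6*v − a)*(6*v + a)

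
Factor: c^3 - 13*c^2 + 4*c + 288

(c + 4)*(c - 8)*(c - 9)

By the rational root theorem, c = 9 is a root, so (c - 9) divides it; the quotient is c^2 - 4*c - 32.
The remaining quadratic factors as (c + 4)(c - 8).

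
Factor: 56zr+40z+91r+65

(7r+5)(8z+13)

Group as (56zr+40z) + (91r+65) = 8z(7r+5) + 13(7r+5).
Both groups share the factor (7r+5).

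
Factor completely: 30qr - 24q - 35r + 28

Group as (30qr - 24q) + (-35r + 28) = 6q(5r - 4) - 7(5r - 4).
Both groups share the factor (5r - 4).

(5r - 4)(6q - 7)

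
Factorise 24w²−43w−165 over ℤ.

Need a pair with product 24·(−165) = −3960 and sum −43: that's 45 and −88.
Split the middle term: 24w²+45w − 88w−165 = 3w(8w+15) − 11(8w+15).

(3w−11)(8w+15)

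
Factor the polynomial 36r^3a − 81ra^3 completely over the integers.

Factor out 9ra, leaving 4r^2 − 9a^2, which is a difference of two squares.

9ar(2r − 3a)(2r + 3a)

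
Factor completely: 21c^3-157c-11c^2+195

(3c-5)(7c-13)(c+3)

Trying the rational-root candidates, c = 13/7 is a root, so (7c-13) divides it; the quotient is 3c^2+4c-15.
The remaining quadratic factors as (3c-5)(c+3).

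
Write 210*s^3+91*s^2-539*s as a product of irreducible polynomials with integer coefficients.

7*s*(5*s-7)*(6*s+11)

Pull out the common factor 7*s, then factor the remaining trinomial.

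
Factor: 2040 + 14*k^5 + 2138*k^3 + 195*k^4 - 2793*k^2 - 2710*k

By the rational root theorem, k = 4/7 is a root, so (7*k - 4) is a factor; dividing leaves 2*k^4 + 29*k^3 + 322*k^2 - 215*k - 510.
Next, k = -1 is a root, so (k + 1) divides it; the quotient is 2*k^3 + 27*k^2 + 295*k - 510.
Next, k = 3/2 is a root, so (2*k - 3) divides it; the quotient is k^2 + 15*k + 170.
The quadratic k^2 + 15*k + 170 has discriminant -455 < 0 and is irreducible over ℤ.

(2*k - 3)*(7*k - 4)*(k + 1)*(k^2 + 15*k + 170)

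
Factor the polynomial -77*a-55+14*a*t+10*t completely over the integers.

(2*t-11)*(7*a+5)

Group as (14*a*t-77*a) + (10*t-55) = 7*a*(2*t-11) + 5*(2*t-11).
Both groups share the factor (2*t-11).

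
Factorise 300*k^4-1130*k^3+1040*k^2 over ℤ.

10*k^2*(5*k-8)*(6*k-13)

Pull out the common factor 10*k^2, then factor the remaining trinomial.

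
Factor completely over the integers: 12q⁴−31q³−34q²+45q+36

By the rational root theorem, q = −3/4 is a root, giving the factor (4q+3) and quotient 3q³−10q²−q+12.
Then q = 4/3 is a root, giving the factor (3q−4) and quotient q²−2q−3.
The remaining quadratic factors as (q+1)(q−3).

(3q−4)(4q+3)(q+1)(q−3)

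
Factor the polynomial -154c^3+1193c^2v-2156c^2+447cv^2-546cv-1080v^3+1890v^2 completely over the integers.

-(11c-9v)(14c+15v)(c-8v+14)

Group: 14c(-11c^2+97cv-154c-72v^2+126v) + 15v(-11c^2+97cv-154c-72v^2+126v); both groups contain (-11c^2+97cv-154c-72v^2+126v), so (14c+15v) is a factor with cofactor -11c^2+97cv-154c-72v^2+126v.
The cofactor groups again: -11c^2+97cv-154c-72v^2+126v = -c(11c-9v) + (8v-14)(11c-9v); both groups contain (11c-9v), giving -(c-8v+14)(11c-9v).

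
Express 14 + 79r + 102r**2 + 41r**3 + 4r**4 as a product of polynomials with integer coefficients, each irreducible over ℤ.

By the rational root theorem, r = -1/4 is a root, giving the factor (4r + 1) and quotient r**3 + 10r**2 + 23r + 14.
Then r = -2 is a root, so (r + 2) is a factor; dividing leaves r**2 + 8r + 7.
The remaining quadratic factors as (r + 7)(r + 1).

(4r + 1)(r + 1)(r + 2)(r + 7)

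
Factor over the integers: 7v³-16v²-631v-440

Among the possible rational roots, v = -8 is a root, so (v+8) divides it; the quotient is 7v²-72v-55.
The remaining quadratic factors as (v-11)(7v+5).

(7v+5)(v+8)(v-11)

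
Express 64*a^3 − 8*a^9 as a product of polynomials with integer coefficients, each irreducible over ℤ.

−8*a^3*(a^2 − 2)*(a^4 + 2*a^2 + 4)

Every term has a factor of 8*a^3; factoring it out leaves −a^6 + 8.
Recognize a difference of cubes with the parts 2 and a^2.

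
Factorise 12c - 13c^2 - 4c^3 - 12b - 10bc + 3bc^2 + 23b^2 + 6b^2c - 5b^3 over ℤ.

-(5b + 4c - 3)(b - c)(b - c - 4)

Group: b(-5b^2 + bc + 23b + 4c^2 + 13c - 12) - c(-5b^2 + bc + 23b + 4c^2 + 13c - 12); both groups contain (-5b^2 + bc + 23b + 4c^2 + 13c - 12), so (b - c) is a factor with cofactor -5b^2 + bc + 23b + 4c^2 + 13c - 12.
The cofactor groups again: -5b^2 + bc + 23b + 4c^2 + 13c - 12 = -b(5b + 4c - 3) + (c + 4)(5b + 4c - 3); both groups contain (5b + 4c - 3), giving -(b - c - 4)(5b + 4c - 3).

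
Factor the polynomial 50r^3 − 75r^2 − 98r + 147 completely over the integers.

(2r − 3)(5r + 7)(5r − 7)

Among the possible rational roots, r = 3/2 is a root, so (2r − 3) divides it; the quotient is 25r^2 − 49.
The remaining quadratic factors as (5r − 7)(5r + 7).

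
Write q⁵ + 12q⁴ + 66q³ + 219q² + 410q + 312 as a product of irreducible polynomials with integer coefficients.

Trying the rational-root candidates, q = −3 is a root, so (q + 3) is a factor; dividing leaves q⁴ + 9q³ + 39q² + 102q + 104.
Then q = −2 is a root, giving the factor (q + 2) and quotient q³ + 7q² + 25q + 52.
Next, q = −4 is a root, giving the factor (q + 4) and quotient q² + 3q + 13.
The quadratic q² + 3q + 13 has discriminant −43 < 0 and is irreducible over ℤ.

(q + 2)(q + 3)(q + 4)(q² + 3q + 13)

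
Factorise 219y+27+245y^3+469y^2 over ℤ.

(5y+1)(7y+3)(7y+9)

Testing divisors of the constant over divisors of the leading coefficient, y = −3/7 is a root, so (7y+3) is a factor; dividing leaves 35y^2+52y+9.
The remaining quadratic factors as (5y+1)(7y+9).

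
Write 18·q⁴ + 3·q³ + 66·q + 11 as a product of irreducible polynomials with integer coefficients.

Group as (18·q⁴ + 66·q) + (3·q³ + 11) = 6·q·(3·q³ + 11) + (3·q³ + 11).
Both groups share the factor (3·q³ + 11).

(6·q + 1)·(3·q³ + 11)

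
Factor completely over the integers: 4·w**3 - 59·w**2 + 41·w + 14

Trying the rational-root candidates, w = 14 is a root, giving the factor (w - 14) and quotient 4·w**2 - 3·w - 1.
The remaining quadratic factors as (4·w + 1)(w - 1).

(4·w + 1)·(w - 1)·(w - 14)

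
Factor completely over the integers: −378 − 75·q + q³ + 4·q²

(q + 6)·(q + 7)·(q − 9)

Testing divisors of the constant over divisors of the leading coefficient, q = −6 is a root, giving the factor (q + 6) and quotient q² − 2·q − 63.
The remaining quadratic factors as (q − 9)(q + 7).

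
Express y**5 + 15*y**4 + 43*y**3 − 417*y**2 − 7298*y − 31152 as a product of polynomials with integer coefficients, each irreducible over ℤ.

(y + 11)*(y + 6)*(y − 8)*(y**2 + 6*y + 59)

Among the possible rational roots, y = −11 is a root, so (y + 11) divides it; the quotient is y**4 + 4*y**3 − y**2 − 406*y − 2832.
Continuing, y = −6 is a root, giving the factor (y + 6) and quotient y**3 − 2*y**2 + 11*y − 472.
Then y = 8 is a root, so (y − 8) is a factor; dividing leaves y**2 + 6*y + 59.
The quadratic y**2 + 6*y + 59 has discriminant −200 < 0 and is irreducible over ℤ.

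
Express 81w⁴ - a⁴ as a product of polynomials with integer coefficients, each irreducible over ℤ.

(3w)⁴ − (a)⁴ = ((3w)² − (a)²)((3w)² + (a)²); the first factor splits again, the second (9w² + a²) is irreducible.

(3w - a)(3w + a)(9w² + a²)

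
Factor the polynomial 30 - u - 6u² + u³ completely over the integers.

(u + 2)(u - 3)(u - 5)

Trying the rational-root candidates, u = 5 is a root, so (u - 5) is a factor; dividing leaves u² - u - 6.
The remaining quadratic factors as (u + 2)(u - 3).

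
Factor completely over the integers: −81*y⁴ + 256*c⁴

Difference of squares twice: with A = 4*c and B = 3*y, A⁴ − B⁴ = (A² − B²)(A² + B²), and A² − B² factors again.

(4*c + 3*y)*(4*c − 3*y)*(16*c² + 9*y²)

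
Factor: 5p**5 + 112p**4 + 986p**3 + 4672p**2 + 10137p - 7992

Testing divisors of the constant over divisors of the leading coefficient, p = -9 is a root, giving the factor (p + 9) and quotient 5p**4 + 67p**3 + 383p**2 + 1225p - 888.
Continuing, p = 3/5 is a root, so (5p - 3) divides it; the quotient is p**3 + 14p**2 + 85p + 296.
Next, p = -8 is a root, so (p + 8) divides it; the quotient is p**2 + 6p + 37.
The quadratic p**2 + 6p + 37 has discriminant -112 < 0 and is irreducible over ℤ.

(5p - 3)(p + 8)(p + 9)(p**2 + 6p + 37)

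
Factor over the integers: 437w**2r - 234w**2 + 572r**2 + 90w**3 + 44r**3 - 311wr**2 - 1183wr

(9w - 4r)(5w - r - 13)(2w + 11r)

Group: 9w(10w**2 + 53wr - 26w - 11r**2 - 143r) - 4r(10w**2 + 53wr - 26w - 11r**2 - 143r); both groups contain (10w**2 + 53wr - 26w - 11r**2 - 143r), so (9w - 4r) is a factor with cofactor 10w**2 + 53wr - 26w - 11r**2 - 143r.
The cofactor groups again: 10w**2 + 53wr - 26w - 11r**2 - 143r = 2w(5w - r - 13) + 11r(5w - r - 13); both groups contain (5w - r - 13), giving (2w + 11r)(5w - r - 13).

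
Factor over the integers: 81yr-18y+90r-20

(9r-2)(9y+10)

Group as (81yr-18y) + (90r-20) = 9y(9r-2) + 10(9r-2).
Both groups share the factor (9r-2).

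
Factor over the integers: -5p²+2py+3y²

-(5p+3y)(p-y)

Group: -5p(p-y) - 3y(p-y); both groups contain (p-y).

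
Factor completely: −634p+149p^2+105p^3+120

By the rational root theorem, p = 12/7 is a root, giving the factor (7p−12) and quotient 15p^2+47p−10.
The remaining quadratic factors as (5p−1)(3p+10).

(3p+10)(5p−1)(7p−12)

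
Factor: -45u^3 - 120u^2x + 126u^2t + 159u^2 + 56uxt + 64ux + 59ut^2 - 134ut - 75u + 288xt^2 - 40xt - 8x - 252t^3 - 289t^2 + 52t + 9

-(3u + 8x - 7t - 9)(5u - 9t - 1)(3u + 4t - 1)

Group: 3u(-15u^2 + 7ut + 8u + 36t^2 - 5t - 1) + (8x - 7t - 9)(-15u^2 + 7ut + 8u + 36t^2 - 5t - 1); both groups contain (-15u^2 + 7ut + 8u + 36t^2 - 5t - 1), so (3u + 8x - 7t - 9) is a factor with cofactor -15u^2 + 7ut + 8u + 36t^2 - 5t - 1.
The cofactor groups again: -15u^2 + 7ut + 8u + 36t^2 - 5t - 1 = -5u(3u + 4t - 1) + (9t + 1)(3u + 4t - 1); both groups contain (3u + 4t - 1), giving -(5u - 9t - 1)(3u + 4t - 1).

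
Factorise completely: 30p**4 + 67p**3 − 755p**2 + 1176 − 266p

(5p + 7)(6p − 7)(p + 6)(p − 4)

Among the possible rational roots, p = 4 is a root, giving the factor (p − 4) and quotient 30p**3 + 187p**2 − 7p − 294.
Next, p = −7/5 is a root, so (5p + 7) divides it; the quotient is 6p**2 + 29p − 42.
The remaining quadratic factors as (p + 6)(6p − 7).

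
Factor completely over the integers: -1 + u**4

(u + 1)·(u - 1)·(u**2 + 1)

Substitute w = u**2 to get a quadratic in w, then factor.
u**2 - 1 is a difference of squares.
u**2 + 1 is irreducible over ℤ (sum of squares).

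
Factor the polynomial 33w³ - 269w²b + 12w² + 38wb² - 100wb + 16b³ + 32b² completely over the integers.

Group: 11w(3w² - 25wb + 8b²) + (2b + 4)(3w² - 25wb + 8b²); both groups contain (3w² - 25wb + 8b²), so (11w + 2b + 4) is a factor with cofactor 3w² - 25wb + 8b².
The cofactor groups again: 3w² - 25wb + 8b² = w(3w - b) - 8b(3w - b); both groups contain (3w - b), giving (w - 8b)(3w - b).

(w - 8b)(3w - b)(11w + 2b + 4)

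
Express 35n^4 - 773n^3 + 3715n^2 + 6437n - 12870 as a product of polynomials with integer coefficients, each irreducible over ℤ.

Trying the rational-root candidates, n = 13 is a root, giving the factor (n - 13) and quotient 35n^3 - 318n^2 - 419n + 990.
Continuing, n = 9/7 is a root, giving the factor (7n - 9) and quotient 5n^2 - 39n - 110.
The remaining quadratic factors as (n - 10)(5n + 11).

(5n + 11)(7n - 9)(n - 10)(n - 13)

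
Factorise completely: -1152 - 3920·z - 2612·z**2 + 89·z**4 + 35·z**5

(5·z + 2)·(7·z + 8)·(z - 4)·(z**2 + 5·z + 18)

By the rational root theorem, z = -2/5 is a root, giving the factor (5·z + 2) and quotient 7·z**4 + 15·z**3 - 6·z**2 - 520·z - 576.
Continuing, z = -8/7 is a root, giving the factor (7·z + 8) and quotient z**3 + z**2 - 2·z - 72.
Continuing, z = 4 is a root, giving the factor (z - 4) and quotient z**2 + 5·z + 18.
The quadratic z**2 + 5·z + 18 has discriminant -47 < 0 and is irreducible over ℤ.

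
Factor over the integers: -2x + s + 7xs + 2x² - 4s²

(2x - s)(x + 4s - 1)

Group: x(2x - s) + (4s - 1)(2x - s); both groups contain (2x - s).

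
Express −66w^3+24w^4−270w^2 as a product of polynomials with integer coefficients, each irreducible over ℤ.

Pull out the common factor 6w^2, then factor the remaining trinomial.

6w^2(4w+9)(w−5)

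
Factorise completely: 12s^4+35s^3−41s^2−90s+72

Trying the rational-root candidates, s = 3/4 is a root, giving the factor (4s−3) and quotient 3s^3+11s^2−2s−24.
Next, s = −2 is a root, so (s+2) divides it; the quotient is 3s^2+5s−12.
The remaining quadratic factors as (3s−4)(s+3).

(3s−4)(4s−3)(s+2)(s+3)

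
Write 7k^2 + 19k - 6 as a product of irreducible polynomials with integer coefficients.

Need a pair with product 7·(-6) = -42 and sum 19: that's -2 and 21.
Split the middle term: 7k^2 - 2k + 21k - 6 = k(7k - 2) + 3(7k - 2).

(7k - 2)(k + 3)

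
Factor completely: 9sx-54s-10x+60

(9s-10)(x-6)

Group as (9sx-54s) + (-10x+60) = 9s(x-6) - 10(x-6).
Both groups share the factor (x-6).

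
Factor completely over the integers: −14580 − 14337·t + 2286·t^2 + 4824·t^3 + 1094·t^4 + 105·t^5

Trying the rational-root candidates, t = −9/7 is a root, giving the factor (7·t + 9) and quotient 15·t^4 + 137·t^3 + 513·t^2 − 333·t − 1620.
Continuing, t = −9/5 is a root, so (5·t + 9) is a factor; dividing leaves 3·t^3 + 22·t^2 + 63·t − 180.
Next, t = 5/3 is a root, so (3·t − 5) divides it; the quotient is t^2 + 9·t + 36.
The quadratic t^2 + 9·t + 36 has discriminant −63 < 0 and is irreducible over ℤ.

(3·t − 5)·(5·t + 9)·(7·t + 9)·(t^2 + 9·t + 36)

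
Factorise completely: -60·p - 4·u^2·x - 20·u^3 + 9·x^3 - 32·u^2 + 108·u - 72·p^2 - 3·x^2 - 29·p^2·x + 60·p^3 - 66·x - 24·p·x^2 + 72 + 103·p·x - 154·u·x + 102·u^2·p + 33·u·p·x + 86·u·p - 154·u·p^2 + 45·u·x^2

-(5·u - 3·p + x + 3)·(2·u - 4·p + 3·x - 4)·(2·u - 5·p - 3·x + 6)

Group: 5·u·(-4·u^2 + 18·u·p - 4·u - 20·p^2 + 3·p·x + 4·p + 9·x^2 - 30·x + 24) + (-3·p + x + 3)·(-4·u^2 + 18·u·p - 4·u - 20·p^2 + 3·p·x + 4·p + 9·x^2 - 30·x + 24); both groups contain (-4·u^2 + 18·u·p - 4·u - 20·p^2 + 3·p·x + 4·p + 9·x^2 - 30·x + 24), so (5·u - 3·p + x + 3) is a factor with cofactor -4·u^2 + 18·u·p - 4·u - 20·p^2 + 3·p·x + 4·p + 9·x^2 - 30·x + 24.
The cofactor groups again: -4·u^2 + 18·u·p - 4·u - 20·p^2 + 3·p·x + 4·p + 9·x^2 - 30·x + 24 = -2·u·(2·u - 5·p - 3·x + 6) + (4·p - 3·x + 4)·(2·u - 5·p - 3·x + 6); both groups contain (2·u - 5·p - 3·x + 6), giving -(2·u - 4·p + 3·x - 4)·(2·u - 5·p - 3·x + 6).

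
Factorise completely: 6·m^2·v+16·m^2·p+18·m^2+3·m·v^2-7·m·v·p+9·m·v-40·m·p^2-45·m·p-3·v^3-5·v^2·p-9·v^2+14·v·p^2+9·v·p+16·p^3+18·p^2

Group: 3·v·(2·m^2+m·v-5·m·p-v^2+v·p+2·p^2) + (8·p+9)·(2·m^2+m·v-5·m·p-v^2+v·p+2·p^2); both groups contain (2·m^2+m·v-5·m·p-v^2+v·p+2·p^2), so (3·v+8·p+9) is a factor with cofactor 2·m^2+m·v-5·m·p-v^2+v·p+2·p^2.
The cofactor groups again: 2·m^2+m·v-5·m·p-v^2+v·p+2·p^2 = 2·m·(m+v-2·p) + (-v-p)·(m+v-2·p); both groups contain (m+v-2·p), giving (2·m-v-p)·(m+v-2·p).

(2·m-v-p)·(3·v+8·p+9)·(m+v-2·p)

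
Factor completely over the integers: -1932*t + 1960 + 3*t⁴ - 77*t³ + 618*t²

By the rational root theorem, t = 14 is a root, giving the factor (t - 14) and quotient 3*t³ - 35*t² + 128*t - 140.
Continuing, t = 5 is a root, giving the factor (t - 5) and quotient 3*t² - 20*t + 28.
The remaining quadratic factors as (t - 2)(3*t - 14).

(3*t - 14)*(t - 14)*(t - 2)*(t - 5)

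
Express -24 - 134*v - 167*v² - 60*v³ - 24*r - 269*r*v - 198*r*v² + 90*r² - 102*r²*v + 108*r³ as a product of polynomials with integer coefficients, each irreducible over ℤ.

Group: 9*r*(12*r² - 18*r*v + 2*r - 12*v² - 19*v - 4) + (5*v + 6)*(12*r² - 18*r*v + 2*r - 12*v² - 19*v - 4); both groups contain (12*r² - 18*r*v + 2*r - 12*v² - 19*v - 4), so (9*r + 5*v + 6) is a factor with cofactor 12*r² - 18*r*v + 2*r - 12*v² - 19*v - 4.
The cofactor groups again: 12*r² - 18*r*v + 2*r - 12*v² - 19*v - 4 = 6*r*(2*r - 4*v - 1) + (3*v + 4)*(2*r - 4*v - 1); both groups contain (2*r - 4*v - 1), giving (6*r + 3*v + 4)*(2*r - 4*v - 1).

(2*r - 4*v - 1)*(6*r + 3*v + 4)*(9*r + 5*v + 6)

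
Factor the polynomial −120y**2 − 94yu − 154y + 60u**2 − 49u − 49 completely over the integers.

Group: −10y(12y − 5u + 7) + (−12u − 7)(12y − 5u + 7); both groups contain (12y − 5u + 7).

−(12y − 5u + 7)(10y + 12u + 7)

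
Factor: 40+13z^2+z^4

(z^2+5)(z^2+8)

Substitute u = z^2 to get a quadratic in u, then factor.
z^2+8 is irreducible over ℤ (always positive, so no real roots).
z^2+5 is irreducible over ℤ (always positive, so no real roots).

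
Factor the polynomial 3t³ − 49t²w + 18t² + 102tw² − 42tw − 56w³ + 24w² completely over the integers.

Group: 3t(t² − 15tw + 6t + 14w² − 6w) − 4w(t² − 15tw + 6t + 14w² − 6w); both groups contain (t² − 15tw + 6t + 14w² − 6w), so (3t − 4w) is a factor with cofactor t² − 15tw + 6t + 14w² − 6w.
The cofactor groups again: t² − 15tw + 6t + 14w² − 6w = t(t − 14w + 6) − w(t − 14w + 6); both groups contain (t − 14w + 6), giving (t − w)(t − 14w + 6).

(3t − 4w)(t − 14w + 6)(t − w)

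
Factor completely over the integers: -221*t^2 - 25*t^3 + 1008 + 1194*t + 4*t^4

(4*t + 3)*(t + 7)*(t - 6)*(t - 8)

Among the possible rational roots, t = 8 is a root, giving the factor (t - 8) and quotient 4*t^3 + 7*t^2 - 165*t - 126.
Then t = 6 is a root, so (t - 6) divides it; the quotient is 4*t^2 + 31*t + 21.
The remaining quadratic factors as (t + 7)(4*t + 3).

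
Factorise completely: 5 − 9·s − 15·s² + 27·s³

(9·s − 5)·(3·s² − 1)

Group as (27·s³ − 9·s) + (−15·s² + 5) = 9·s·(3·s² − 1) − 5·(3·s² − 1).
Both groups share the factor (3·s² − 1).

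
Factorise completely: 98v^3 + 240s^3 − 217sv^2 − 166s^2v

(5s − 2v)(6s − 7v)(8s + 7v)

Group: 8s(30s^2 − 47sv + 14v^2) + 7v(30s^2 − 47sv + 14v^2); both groups contain (30s^2 − 47sv + 14v^2), so (8s + 7v) is a factor with cofactor 30s^2 − 47sv + 14v^2.
The cofactor groups again: 30s^2 − 47sv + 14v^2 = 5s(6s − 7v) − 2v(6s − 7v); both groups contain (6s − 7v), giving (5s − 2v)(6s − 7v).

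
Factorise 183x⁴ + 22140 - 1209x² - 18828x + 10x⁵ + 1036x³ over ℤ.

Trying the rational-root candidates, x = 3 is a root, giving the factor (x - 3) and quotient 10x⁴ + 213x³ + 1675x² + 3816x - 7380.
Next, x = -15/2 is a root, so (2x + 15) divides it; the quotient is 5x³ + 69x² + 320x - 492.
Continuing, x = 6/5 is a root, so (5x - 6) divides it; the quotient is x² + 15x + 82.
The quadratic x² + 15x + 82 has discriminant -103 < 0 and is irreducible over ℤ.

(2x + 15)(5x - 6)(x - 3)(x² + 15x + 82)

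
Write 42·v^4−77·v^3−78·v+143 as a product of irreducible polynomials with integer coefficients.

Group as (42·v^4−78·v) + (−77·v^3+143) = 6·v·(7·v^3−13) − 11·(7·v^3−13).
Both groups share the factor (7·v^3−13).

(6·v−11)·(7·v^3−13)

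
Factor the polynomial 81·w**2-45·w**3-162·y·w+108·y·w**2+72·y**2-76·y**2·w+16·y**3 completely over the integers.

(2·y-3·w)·(4·y-3·w)·(2·y-5·w+9)

Group: 2·y·(8·y**2-18·y·w+9·w**2) + (-5·w+9)·(8·y**2-18·y·w+9·w**2); both groups contain (8·y**2-18·y·w+9·w**2), so (2·y-5·w+9) is a factor with cofactor 8·y**2-18·y·w+9·w**2.
The cofactor groups again: 8·y**2-18·y·w+9·w**2 = 2·y·(4·y-3·w) - 3·w·(4·y-3·w); both groups contain (4·y-3·w), giving (2·y-3·w)·(4·y-3·w).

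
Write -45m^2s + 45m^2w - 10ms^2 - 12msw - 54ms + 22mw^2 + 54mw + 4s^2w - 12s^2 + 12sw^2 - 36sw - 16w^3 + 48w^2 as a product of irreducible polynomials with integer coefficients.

-(5m - 2w + 6)(9m + 2s + 8w)(s - w)

Group: 5m(-9ms + 9mw - 2s^2 - 6sw + 8w^2) + (-2w + 6)(-9ms + 9mw - 2s^2 - 6sw + 8w^2); both groups contain (-9ms + 9mw - 2s^2 - 6sw + 8w^2), so (5m - 2w + 6) is a factor with cofactor -9ms + 9mw - 2s^2 - 6sw + 8w^2.
The cofactor groups again: -9ms + 9mw - 2s^2 - 6sw + 8w^2 = -s(9m + 2s + 8w) + w(9m + 2s + 8w); both groups contain (9m + 2s + 8w), giving -(s - w)(9m + 2s + 8w).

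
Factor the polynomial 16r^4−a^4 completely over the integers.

(2r−a)(2r+a)(4r^2+a^2)

Write as (4r^2)² − (a^2)², then factor 4r^2−a^2 once more.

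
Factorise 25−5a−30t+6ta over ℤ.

(6t−5)(a−5)

Group as (6ta−30t) + (−5a+25) = 6t(a−5) − 5(a−5).
Both groups share the factor (a−5).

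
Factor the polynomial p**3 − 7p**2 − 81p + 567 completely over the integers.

Testing divisors of the constant over divisors of the leading coefficient, p = 9 is a root, giving the factor (p − 9) and quotient p**2 + 2p − 63.
The remaining quadratic factors as (p + 9)(p − 7).

(p + 9)(p − 7)(p − 9)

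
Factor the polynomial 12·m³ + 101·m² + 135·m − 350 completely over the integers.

(3·m + 14)·(4·m − 5)·(m + 5)

Among the possible rational roots, m = −5 is a root, so (m + 5) divides it; the quotient is 12·m² + 41·m − 70.
The remaining quadratic factors as (3·m + 14)(4·m − 5).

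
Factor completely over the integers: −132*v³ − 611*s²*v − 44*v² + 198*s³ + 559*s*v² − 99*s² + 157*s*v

Group: 2*s*(99*s² − 157*s*v + 44*v²) + (−3*v − 1)*(99*s² − 157*s*v + 44*v²); both groups contain (99*s² − 157*s*v + 44*v²), so (2*s − 3*v − 1) is a factor with cofactor 99*s² − 157*s*v + 44*v².
The cofactor groups again: 99*s² − 157*s*v + 44*v² = 11*s*(9*s − 11*v) − 4*v*(9*s − 11*v); both groups contain (9*s − 11*v), giving (11*s − 4*v)*(9*s − 11*v).

(11*s − 4*v)*(2*s − 3*v − 1)*(9*s − 11*v)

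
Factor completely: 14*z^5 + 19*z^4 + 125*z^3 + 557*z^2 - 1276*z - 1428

(2*z + 7)*(7*z + 6)*(z - 2)*(z^2 - z + 17)

Among the possible rational roots, z = -6/7 is a root, giving the factor (7*z + 6) and quotient 2*z^4 + z^3 + 17*z^2 + 65*z - 238.
Continuing, z = 2 is a root, so (z - 2) divides it; the quotient is 2*z^3 + 5*z^2 + 27*z + 119.
Next, z = -7/2 is a root, giving the factor (2*z + 7) and quotient z^2 - z + 17.
The quadratic z^2 - z + 17 has discriminant -67 < 0 and is irreducible over ℤ.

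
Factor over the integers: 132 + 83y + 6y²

Need a pair with product 6·132 = 792 and sum 83: that's 11 and 72.
Split the middle term: 6y² + 11y + 72y + 132 = y(6y + 11) + 12(6y + 11).

(6y + 11)(y + 12)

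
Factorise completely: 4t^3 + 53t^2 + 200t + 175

Among the possible rational roots, t = -5 is a root, giving the factor (t + 5) and quotient 4t^2 + 33t + 35.
The remaining quadratic factors as (4t + 5)(t + 7).

(4t + 5)(t + 5)(t + 7)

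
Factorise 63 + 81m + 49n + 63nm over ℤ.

Group as (63nm + 49n) + (81m + 63) = 7n(9m + 7) + 9(9m + 7).
Both groups share the factor (9m + 7).

(7n + 9)(9m + 7)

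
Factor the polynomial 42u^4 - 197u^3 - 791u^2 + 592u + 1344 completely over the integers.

Among the possible rational roots, u = 3/2 is a root, so (2u - 3) divides it; the quotient is 21u^3 - 67u^2 - 496u - 448.
Next, u = -8/3 is a root, giving the factor (3u + 8) and quotient 7u^2 - 41u - 56.
The remaining quadratic factors as (7u + 8)(u - 7).

(2u - 3)(3u + 8)(7u + 8)(u - 7)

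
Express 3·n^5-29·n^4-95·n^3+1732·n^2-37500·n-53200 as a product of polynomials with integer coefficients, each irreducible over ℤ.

Testing divisors of the constant over divisors of the leading coefficient, n = -10 is a root, giving the factor (n+10) and quotient 3·n^4-59·n^3+495·n^2-3218·n-5320.
Then n = 14 is a root, giving the factor (n-14) and quotient 3·n^3-17·n^2+257·n+380.
Then n = -4/3 is a root, giving the factor (3·n+4) and quotient n^2-7·n+95.
The quadratic n^2-7·n+95 has discriminant -331 < 0 and is irreducible over ℤ.

(3·n+4)·(n+10)·(n-14)·(n^2-7·n+95)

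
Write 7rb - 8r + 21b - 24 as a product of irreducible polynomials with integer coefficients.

Group as (7rb - 8r) + (21b - 24) = r(7b - 8) + 3(7b - 8).
Both groups share the factor (7b - 8).

(7b - 8)(r + 3)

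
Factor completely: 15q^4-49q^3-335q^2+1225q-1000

Testing divisors of the constant over divisors of the leading coefficient, q = -5 is a root, so (q+5) divides it; the quotient is 15q^3-124q^2+285q-200.
Next, q = 5/3 is a root, so (3q-5) divides it; the quotient is 5q^2-33q+40.
The remaining quadratic factors as (5q-8)(q-5).

(3q-5)(5q-8)(q+5)(q-5)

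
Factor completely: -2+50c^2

2(5c+1)(5c-1)

Pull out the common factor 2; 25c^2-1 is a difference of squares.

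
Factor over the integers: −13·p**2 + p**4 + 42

(p**2 − 6)·(p**2 − 7)

Substitute u = p**2 to get a quadratic in u, then factor.
p**2 − 7 is irreducible over ℤ (7 is not a perfect square).
p**2 − 6 is irreducible over ℤ (6 is not a perfect square).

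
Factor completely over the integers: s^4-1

Write as (s^2)² − (1)², then factor s^2-1 once more.

(s+1)(s-1)(s^2+1)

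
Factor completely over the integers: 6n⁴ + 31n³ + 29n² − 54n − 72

Trying the rational-root candidates, n = −3 is a root, giving the factor (n + 3) and quotient 6n³ + 13n² − 10n − 24.
Then n = 4/3 is a root, giving the factor (3n − 4) and quotient 2n² + 7n + 6.
The remaining quadratic factors as (2n + 3)(n + 2).

(2n + 3)(3n − 4)(n + 2)(n + 3)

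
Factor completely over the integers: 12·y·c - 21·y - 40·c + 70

Group as (12·y·c - 21·y) + (-40·c + 70) = 3·y·(4·c - 7) - 10·(4·c - 7).
Both groups share the factor (4·c - 7).

(3·y - 10)·(4·c - 7)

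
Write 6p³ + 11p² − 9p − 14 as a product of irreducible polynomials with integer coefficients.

Trying the rational-root candidates, p = −1 is a root, so (p + 1) is a factor; dividing leaves 6p² + 5p − 14.
The remaining quadratic factors as (6p − 7)(p + 2).

(6p − 7)(p + 1)(p + 2)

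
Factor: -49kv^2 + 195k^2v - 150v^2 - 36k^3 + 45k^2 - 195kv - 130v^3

-(12k - 13v - 15)(3k + 2v)(k - 5v)

Group: 3k(-12k^2 + 73kv + 15k - 65v^2 - 75v) + 2v(-12k^2 + 73kv + 15k - 65v^2 - 75v); both groups contain (-12k^2 + 73kv + 15k - 65v^2 - 75v), so (3k + 2v) is a factor with cofactor -12k^2 + 73kv + 15k - 65v^2 - 75v.
The cofactor groups again: -12k^2 + 73kv + 15k - 65v^2 - 75v = -k(12k - 13v - 15) + 5v(12k - 13v - 15); both groups contain (12k - 13v - 15), giving -(k - 5v)(12k - 13v - 15).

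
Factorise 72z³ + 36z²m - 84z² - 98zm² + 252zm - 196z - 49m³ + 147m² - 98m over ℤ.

Group: 2z(36z² - 42z - 49m² + 147m - 98) + m(36z² - 42z - 49m² + 147m - 98); both groups contain (36z² - 42z - 49m² + 147m - 98), so (2z + m) is a factor with cofactor 36z² - 42z - 49m² + 147m - 98.
The cofactor groups again: 36z² - 42z - 49m² + 147m - 98 = 6z(6z - 7m + 7) + (7m - 14)(6z - 7m + 7); both groups contain (6z - 7m + 7), giving (6z + 7m - 14)(6z - 7m + 7).

(6z - 7m + 7)(6z + 7m - 14)(2z + m)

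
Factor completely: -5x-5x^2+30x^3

Pull out the common factor 5x, then factor the remaining trinomial.

5x(2x-1)(3x+1)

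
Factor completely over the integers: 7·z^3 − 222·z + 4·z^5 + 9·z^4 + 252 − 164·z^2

(4·z − 3)·(z + 2)·(z − 3)·(z^2 + 4·z + 14)

Testing divisors of the constant over divisors of the leading coefficient, z = 3 is a root, giving the factor (z − 3) and quotient 4·z^4 + 21·z^3 + 70·z^2 + 46·z − 84.
Continuing, z = 3/4 is a root, so (4·z − 3) is a factor; dividing leaves z^3 + 6·z^2 + 22·z + 28.
Next, z = −2 is a root, giving the factor (z + 2) and quotient z^2 + 4·z + 14.
The quadratic z^2 + 4·z + 14 has discriminant −40 < 0 and is irreducible over ℤ.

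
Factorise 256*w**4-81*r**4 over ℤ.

(4*w)⁴ − (3*r)⁴ = ((4*w)² − (3*r)²)((4*w)² + (3*r)²); the first factor splits again, the second (16*w**2+9*r**2) is irreducible.

(4*w-3*r)*(4*w+3*r)*(16*w**2+9*r**2)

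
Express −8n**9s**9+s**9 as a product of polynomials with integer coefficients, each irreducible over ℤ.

−s**9(2n**3−1)(4n**6+2n**3+1)

Every term has a factor of s**9; factoring it out leaves −8n**9+1.
Recognize a difference of cubes with the parts 1 and 2n**3.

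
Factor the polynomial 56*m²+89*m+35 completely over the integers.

Need a pair with product 56·35 = 1960 and sum 89: that's 49 and 40.
Split the middle term: 56*m²+49*m + 40*m+35 = 7*m*(8*m+7) + 5*(8*m+7).

(7*m+5)*(8*m+7)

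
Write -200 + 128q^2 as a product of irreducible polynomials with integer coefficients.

Pull out the common factor 8; 16q^2 - 25 is a difference of squares.

8(4q + 5)(4q - 5)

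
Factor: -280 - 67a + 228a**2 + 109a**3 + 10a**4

(2a + 5)(5a + 7)(a + 8)(a - 1)

Trying the rational-root candidates, a = -8 is a root, giving the factor (a + 8) and quotient 10a**3 + 29a**2 - 4a - 35.
Continuing, a = 1 is a root, so (a - 1) is a factor; dividing leaves 10a**2 + 39a + 35.
The remaining quadratic factors as (5a + 7)(2a + 5).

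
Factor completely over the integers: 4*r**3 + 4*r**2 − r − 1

Testing divisors of the constant over divisors of the leading coefficient, r = −1 is a root, so (r + 1) is a factor; dividing leaves 4*r**2 − 1.
The remaining quadratic factors as (2*r − 1)(2*r + 1).

(2*r + 1)*(2*r − 1)*(r + 1)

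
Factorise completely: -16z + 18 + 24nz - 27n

Group as (24nz - 27n) + (-16z + 18) = 3n(8z - 9) - 2(8z - 9).
Both groups share the factor (8z - 9).

(3n - 2)(8z - 9)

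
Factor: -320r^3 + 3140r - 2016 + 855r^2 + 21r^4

Testing divisors of the constant over divisors of the leading coefficient, r = -7/3 is a root, so (3r + 7) is a factor; dividing leaves 7r^3 - 123r^2 + 572r - 288.
Then r = 4/7 is a root, so (7r - 4) is a factor; dividing leaves r^2 - 17r + 72.
The remaining quadratic factors as (r - 8)(r - 9).

(3r + 7)(7r - 4)(r - 8)(r - 9)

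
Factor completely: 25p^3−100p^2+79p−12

(5p−1)(5p−4)(p−3)

Among the possible rational roots, p = 4/5 is a root, so (5p−4) is a factor; dividing leaves 5p^2−16p+3.
The remaining quadratic factors as (5p−1)(p−3).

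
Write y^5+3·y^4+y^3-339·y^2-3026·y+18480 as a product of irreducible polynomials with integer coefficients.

(y+8)·(y-5)·(y-6)·(y^2+6·y+77)

By the rational root theorem, y = 6 is a root, so (y-6) is a factor; dividing leaves y^4+9·y^3+55·y^2-9·y-3080.
Next, y = 5 is a root, so (y-5) divides it; the quotient is y^3+14·y^2+125·y+616.
Then y = -8 is a root, giving the factor (y+8) and quotient y^2+6·y+77.
The quadratic y^2+6·y+77 has discriminant -272 < 0 and is irreducible over ℤ.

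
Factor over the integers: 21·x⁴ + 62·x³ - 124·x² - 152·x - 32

(3·x + 2)·(7·x + 2)·(x + 4)·(x - 2)

By the rational root theorem, x = -4 is a root, giving the factor (x + 4) and quotient 21·x³ - 22·x² - 36·x - 8.
Next, x = 2 is a root, giving the factor (x - 2) and quotient 21·x² + 20·x + 4.
The remaining quadratic factors as (7·x + 2)(3·x + 2).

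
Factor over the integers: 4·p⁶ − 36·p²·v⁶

4·p²·(p² + 3·v³)·(p² − 3·v³)

Factor out 4·p² first: what remains is p⁴ − 9·v⁶.
Recognize a difference of squares with the parts p² and 3·v³.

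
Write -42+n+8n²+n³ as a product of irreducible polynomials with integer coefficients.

(n+3)(n+7)(n-2)

Among the possible rational roots, n = -3 is a root, so (n+3) is a factor; dividing leaves n²+5n-14.
The remaining quadratic factors as (n-2)(n+7).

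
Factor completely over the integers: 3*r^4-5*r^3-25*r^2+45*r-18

Testing divisors of the constant over divisors of the leading coefficient, r = 1 is a root, so (r-1) is a factor; dividing leaves 3*r^3-2*r^2-27*r+18.
Then r = 2/3 is a root, so (3*r-2) divides it; the quotient is r^2-9.
The remaining quadratic factors as (r+3)(r-3).

(3*r-2)*(r+3)*(r-1)*(r-3)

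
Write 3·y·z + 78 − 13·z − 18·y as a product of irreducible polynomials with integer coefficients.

(3·y − 13)·(z − 6)

Group as (3·y·z − 18·y) + (−13·z + 78) = 3·y·(z − 6) − 13·(z − 6).
Both groups share the factor (z − 6).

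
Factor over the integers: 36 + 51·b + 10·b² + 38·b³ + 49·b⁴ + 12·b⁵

(3·b + 4)·(4·b + 3)·(b + 3)·(b² - b + 1)

By the rational root theorem, b = -3 is a root, so (b + 3) divides it; the quotient is 12·b⁴ + 13·b³ - b² + 13·b + 12.
Next, b = -3/4 is a root, giving the factor (4·b + 3) and quotient 3·b³ + b² - b + 4.
Continuing, b = -4/3 is a root, so (3·b + 4) is a factor; dividing leaves b² - b + 1.
The quadratic b² - b + 1 has discriminant -3 < 0 and is irreducible over ℤ.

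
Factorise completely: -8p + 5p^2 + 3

(5p - 3)(p - 1)

Need a pair with product 5·3 = 15 and sum -8: that's -5 and -3.
Split the middle term: 5p^2 - 5p - 3p + 3 = 5p(p - 1) - 3(p - 1).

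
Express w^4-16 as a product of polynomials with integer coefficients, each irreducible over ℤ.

Substitute u = w^2 to get a quadratic in u, then factor.
w^2-4 is a difference of squares.
w^2+4 is irreducible over ℤ (sum of squares).

(w+2)·(w-2)·(w^2+4)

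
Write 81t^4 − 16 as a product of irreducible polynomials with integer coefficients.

(3t + 2)(3t − 2)(9t^2 + 4)

Write as (9t^2)² − (4)², then factor 9t^2 − 4 once more.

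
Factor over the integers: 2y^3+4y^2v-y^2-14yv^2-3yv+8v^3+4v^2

Group: y(2y^2+6yv-y-8v^2-4v) - v(2y^2+6yv-y-8v^2-4v); both groups contain (2y^2+6yv-y-8v^2-4v), so (y-v) is a factor with cofactor 2y^2+6yv-y-8v^2-4v.
The cofactor groups again: 2y^2+6yv-y-8v^2-4v = y(2y-2v-1) + 4v(2y-2v-1); both groups contain (2y-2v-1), giving (y+4v)(2y-2v-1).

(2y-2v-1)(y-v)(y+4v)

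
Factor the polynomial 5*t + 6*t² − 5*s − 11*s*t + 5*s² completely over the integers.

Group: s*(5*s − 6*t − 5) − t*(5*s − 6*t − 5); both groups contain (5*s − 6*t − 5).

(5*s − 6*t − 5)*(s − t)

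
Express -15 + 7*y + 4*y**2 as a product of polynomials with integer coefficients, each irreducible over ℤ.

(4*y - 5)*(y + 3)

Need a pair with product 4·(-15) = -60 and sum 7: that's -5 and 12.
Split the middle term: 4*y**2 - 5*y + 12*y - 15 = y*(4*y - 5) + 3*(4*y - 5).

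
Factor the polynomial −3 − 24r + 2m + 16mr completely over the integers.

(2m − 3)(8r + 1)

Group as (16mr + 2m) + (−24r − 3) = 2m(8r + 1) − 3(8r + 1).
Both groups share the factor (8r + 1).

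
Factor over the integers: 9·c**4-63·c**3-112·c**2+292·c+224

By the rational root theorem, c = 8 is a root, so (c-8) is a factor; dividing leaves 9·c**3+9·c**2-40·c-28.
Continuing, c = -2/3 is a root, so (3·c+2) divides it; the quotient is 3·c**2+c-14.
The remaining quadratic factors as (c-2)(3·c+7).

(3·c+2)·(3·c+7)·(c-2)·(c-8)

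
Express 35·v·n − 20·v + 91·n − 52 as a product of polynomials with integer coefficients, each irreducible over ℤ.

(5·v + 13)·(7·n − 4)

Group as (35·v·n − 20·v) + (91·n − 52) = 5·v·(7·n − 4) + 13·(7·n − 4).
Both groups share the factor (7·n − 4).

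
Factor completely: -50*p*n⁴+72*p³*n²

Factor out 2*p*n², leaving 36*p²-25*n², which is a difference of two squares.

2*n²*p*(6*p-5*n)*(6*p+5*n)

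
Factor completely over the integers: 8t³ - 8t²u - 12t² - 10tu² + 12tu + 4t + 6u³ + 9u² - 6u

Group: 2t(4t² - 8tu - 4t + 3u² + 6u) + (2u - 1)(4t² - 8tu - 4t + 3u² + 6u); both groups contain (4t² - 8tu - 4t + 3u² + 6u), so (2t + 2u - 1) is a factor with cofactor 4t² - 8tu - 4t + 3u² + 6u.
The cofactor groups again: 4t² - 8tu - 4t + 3u² + 6u = 2t(2t - u - 2) - 3u(2t - u - 2); both groups contain (2t - u - 2), giving (2t - 3u)(2t - u - 2).

(2t + 2u - 1)(2t - 3u)(2t - u - 2)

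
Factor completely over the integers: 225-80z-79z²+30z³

Testing divisors of the constant over divisors of the leading coefficient, z = 5/2 is a root, so (2z-5) is a factor; dividing leaves 15z²-2z-45.
The remaining quadratic factors as (3z+5)(5z-9).

(2z-5)(3z+5)(5z-9)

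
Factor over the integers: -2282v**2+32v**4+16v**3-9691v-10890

(2v+11)(4v+11)(4v+9)(v-10)

Among the possible rational roots, v = -11/4 is a root, so (4v+11) divides it; the quotient is 8v**3-18v**2-521v-990.
Then v = 10 is a root, so (v-10) divides it; the quotient is 8v**2+62v+99.
The remaining quadratic factors as (4v+9)(2v+11).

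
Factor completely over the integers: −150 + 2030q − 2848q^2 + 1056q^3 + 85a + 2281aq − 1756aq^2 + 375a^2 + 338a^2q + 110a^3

Group: 11a(10a^2 + 38aq + 25a − 132q^2 + 191q − 15) + (−8q + 10)(10a^2 + 38aq + 25a − 132q^2 + 191q − 15); both groups contain (10a^2 + 38aq + 25a − 132q^2 + 191q − 15), so (11a − 8q + 10) is a factor with cofactor 10a^2 + 38aq + 25a − 132q^2 + 191q − 15.
The cofactor groups again: 10a^2 + 38aq + 25a − 132q^2 + 191q − 15 = 2a(5a − 11q + 15) + (12q − 1)(5a − 11q + 15); both groups contain (5a − 11q + 15), giving (2a + 12q − 1)(5a − 11q + 15).

(11a − 8q + 10)(2a + 12q − 1)(5a − 11q + 15)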